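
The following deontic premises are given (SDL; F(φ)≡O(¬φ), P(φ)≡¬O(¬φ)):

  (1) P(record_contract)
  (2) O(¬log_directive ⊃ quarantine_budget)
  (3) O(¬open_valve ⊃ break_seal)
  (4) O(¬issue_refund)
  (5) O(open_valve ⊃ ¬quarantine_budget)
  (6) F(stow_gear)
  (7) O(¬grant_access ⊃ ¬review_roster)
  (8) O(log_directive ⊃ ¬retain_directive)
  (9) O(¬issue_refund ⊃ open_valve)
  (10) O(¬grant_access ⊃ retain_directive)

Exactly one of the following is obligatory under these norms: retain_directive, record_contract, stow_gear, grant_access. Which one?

grant_access

Premise 4 states O(¬issue_refund) outright.
From O(¬issue_refund) and premise 9, O(¬issue_refund ⊃ open_valve), we obtain O(open_valve).
Premise 5 is O(open_valve ⊃ ¬quarantine_budget); since O(open_valve), deontic closure gives O(¬quarantine_budget).
Premise 2, O(¬log_directive ⊃ quarantine_budget), contraposes to O(¬quarantine_budget ⊃ log_directive); with O(¬quarantine_budget) we get O(log_directive).
Premise 8 is O(log_directive ⊃ ¬retain_directive); since O(log_directive), deontic closure gives O(¬retain_directive).
The contrapositive of premise 10 (O(¬grant_access ⊃ retain_directive)) is O(¬retain_directive ⊃ grant_access), and O(¬retain_directive) is already established, so O(grant_access).
So O(grant_access) holds — grant_access is obligatory. None of the other listed options is made obligatory by any chain of premises.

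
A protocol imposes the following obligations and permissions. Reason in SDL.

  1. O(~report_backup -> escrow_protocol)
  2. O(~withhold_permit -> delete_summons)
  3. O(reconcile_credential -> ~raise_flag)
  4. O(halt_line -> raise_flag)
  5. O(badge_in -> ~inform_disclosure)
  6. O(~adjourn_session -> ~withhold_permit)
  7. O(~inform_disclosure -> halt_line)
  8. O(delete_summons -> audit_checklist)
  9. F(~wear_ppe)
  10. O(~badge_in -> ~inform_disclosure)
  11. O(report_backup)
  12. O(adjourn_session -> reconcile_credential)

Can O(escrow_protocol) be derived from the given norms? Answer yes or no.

Premise 1 is O(~report_backup -> escrow_protocol), but O(~report_backup) is not derivable from the premises, so it does not yield O(escrow_protocol).
No other premise forces O(escrow_protocol). An ideal world satisfying every premise can still have escrow_protocol false, so O(escrow_protocol) is not derivable.

No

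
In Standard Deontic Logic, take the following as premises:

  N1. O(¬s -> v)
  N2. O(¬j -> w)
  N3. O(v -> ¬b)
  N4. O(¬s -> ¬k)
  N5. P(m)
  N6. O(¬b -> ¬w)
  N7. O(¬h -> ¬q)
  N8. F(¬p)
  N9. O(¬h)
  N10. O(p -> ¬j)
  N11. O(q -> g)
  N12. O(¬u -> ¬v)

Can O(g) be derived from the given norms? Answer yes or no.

No

Premise 11 is O(q -> g), but O(q) is not derivable from the premises, so it does not yield O(g).
No other premise forces O(g). An ideal world satisfying every premise can still have g false, so O(g) is not derivable.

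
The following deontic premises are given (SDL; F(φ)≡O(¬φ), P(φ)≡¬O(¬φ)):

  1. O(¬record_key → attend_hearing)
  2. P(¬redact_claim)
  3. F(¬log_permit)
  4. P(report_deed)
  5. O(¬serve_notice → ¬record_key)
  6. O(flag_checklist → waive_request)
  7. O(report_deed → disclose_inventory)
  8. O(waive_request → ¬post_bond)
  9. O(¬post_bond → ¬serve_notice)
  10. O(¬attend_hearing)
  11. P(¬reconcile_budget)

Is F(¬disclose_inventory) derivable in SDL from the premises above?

Premise 7 is O(report_deed → disclose_inventory), but O(report_deed) is not derivable from the premises (the permission P(report_deed) asserts only ¬O(¬report_deed), not O(report_deed)), so it does not yield O(disclose_inventory).
No other premise forces O(disclose_inventory). An ideal world satisfying every premise can still have ¬disclose_inventory true, so F(¬disclose_inventory) is not derivable.

No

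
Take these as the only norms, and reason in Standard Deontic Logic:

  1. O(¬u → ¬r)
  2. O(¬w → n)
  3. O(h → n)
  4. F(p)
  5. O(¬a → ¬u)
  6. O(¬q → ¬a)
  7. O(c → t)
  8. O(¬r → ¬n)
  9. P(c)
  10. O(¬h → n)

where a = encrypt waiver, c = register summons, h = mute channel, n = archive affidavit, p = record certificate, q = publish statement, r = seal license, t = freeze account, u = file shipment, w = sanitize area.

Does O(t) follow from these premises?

Premise 7 is O(c → t), but O(c) is not derivable from the premises (the permission P(c) asserts only ¬O(¬c), not O(c)), so it does not yield O(t).
No other premise forces O(t). An ideal world satisfying every premise can still have t false, so O(t) is not derivable.

No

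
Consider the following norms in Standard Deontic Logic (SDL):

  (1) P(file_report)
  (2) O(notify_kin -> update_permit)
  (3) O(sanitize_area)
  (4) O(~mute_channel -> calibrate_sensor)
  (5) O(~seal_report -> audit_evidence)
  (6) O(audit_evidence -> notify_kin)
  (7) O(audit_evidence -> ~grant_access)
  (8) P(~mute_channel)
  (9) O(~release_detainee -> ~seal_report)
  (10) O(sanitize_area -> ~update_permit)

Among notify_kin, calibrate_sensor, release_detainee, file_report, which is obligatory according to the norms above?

From premise 3 we have O(sanitize_area).
Premise 10 is O(sanitize_area -> ~update_permit); since O(sanitize_area), deontic closure gives O(~update_permit).
Premise 2 is O(notify_kin -> update_permit); contrapositively O(~update_permit -> ~notify_kin). Since O(~update_permit) holds, K gives O(~notify_kin).
Premise 6, O(audit_evidence -> notify_kin), contraposes to O(~notify_kin -> ~audit_evidence); with O(~notify_kin) we get O(~audit_evidence).
Premise 5 is O(~seal_report -> audit_evidence); contrapositively O(~audit_evidence -> seal_report). Since O(~audit_evidence) holds, K gives O(seal_report).
The contrapositive of premise 9 (O(~release_detainee -> ~seal_report)) is O(seal_report -> release_detainee), and O(seal_report) is already established, so O(release_detainee).
So O(release_detainee) holds — release_detainee is obligatory. None of the other listed options is made obligatory by any chain of premises.

release_detainee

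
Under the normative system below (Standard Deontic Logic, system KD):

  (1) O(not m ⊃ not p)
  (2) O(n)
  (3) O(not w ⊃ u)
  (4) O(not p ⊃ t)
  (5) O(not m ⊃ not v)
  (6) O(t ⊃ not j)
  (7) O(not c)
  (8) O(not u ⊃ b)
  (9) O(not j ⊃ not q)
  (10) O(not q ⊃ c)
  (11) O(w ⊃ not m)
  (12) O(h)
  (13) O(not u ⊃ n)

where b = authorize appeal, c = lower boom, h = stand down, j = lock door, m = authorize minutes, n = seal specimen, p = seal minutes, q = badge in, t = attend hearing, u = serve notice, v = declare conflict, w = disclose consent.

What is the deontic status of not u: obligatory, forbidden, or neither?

Forbidden

Premise 7 states O(not c) outright.
The contrapositive of premise 10 (O(not q ⊃ c)) is O(not c ⊃ q), and O(not c) is already established, so O(q).
The contrapositive of premise 9 (O(not j ⊃ not q)) is O(q ⊃ j), and O(q) is already established, so O(j).
Premise 6, O(t ⊃ not j), contraposes to O(j ⊃ not t); with O(j) we get O(not t).
Premise 4, O(not p ⊃ t), contraposes to O(not t ⊃ p); with O(not t) we get O(p).
Premise 1, O(not m ⊃ not p), contraposes to O(p ⊃ m); with O(p) we get O(m).
Premise 11 is O(w ⊃ not m); contrapositively O(m ⊃ not w). Since O(m) holds, K gives O(not w).
Applying K to premise 3 (O(not w ⊃ u)) and O(not w) yields O(u).
Premises 2, 5, 8, 12, 13 do not contribute to this derivation.
Thus O(u), which is F(not u): not u is forbidden.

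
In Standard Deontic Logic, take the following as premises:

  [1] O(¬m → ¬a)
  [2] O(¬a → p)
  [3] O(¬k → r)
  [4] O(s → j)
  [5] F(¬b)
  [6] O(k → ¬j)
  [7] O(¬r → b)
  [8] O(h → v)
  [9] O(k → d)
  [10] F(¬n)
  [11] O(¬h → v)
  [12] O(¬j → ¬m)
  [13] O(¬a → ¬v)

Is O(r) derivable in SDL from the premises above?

Yes

By case analysis on h: premise 8 gives O(h → v) and premise 11 gives O(¬h → v), so O(v) either way.
Premise 13 is O(¬a → ¬v); contrapositively O(v → a). Since O(v) holds, K gives O(a).
The contrapositive of premise 1 (O(¬m → ¬a)) is O(a → m), and O(a) is already established, so O(m).
The contrapositive of premise 12 (O(¬j → ¬m)) is O(m → j), and O(m) is already established, so O(j).
The contrapositive of premise 6 (O(k → ¬j)) is O(j → ¬k), and O(j) is already established, so O(¬k).
Premise 3 is O(¬k → r); since O(¬k), deontic closure gives O(r).
Premises 2, 4, 5, 7, 9, 10 do not contribute to this derivation.
So O(r) follows.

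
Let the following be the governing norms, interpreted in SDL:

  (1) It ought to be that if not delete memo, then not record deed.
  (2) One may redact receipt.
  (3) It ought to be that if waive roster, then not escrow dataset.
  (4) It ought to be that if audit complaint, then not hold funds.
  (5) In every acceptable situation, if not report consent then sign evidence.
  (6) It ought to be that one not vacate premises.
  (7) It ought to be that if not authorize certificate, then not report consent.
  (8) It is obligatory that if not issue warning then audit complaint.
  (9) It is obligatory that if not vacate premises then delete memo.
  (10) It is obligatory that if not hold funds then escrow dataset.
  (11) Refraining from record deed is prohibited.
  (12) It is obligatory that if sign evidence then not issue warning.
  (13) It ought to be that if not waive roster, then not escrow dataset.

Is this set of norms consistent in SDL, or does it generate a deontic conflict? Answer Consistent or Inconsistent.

Consistent

Premise 1 is O(¬delete_memo → ¬record_deed), but O(¬delete_memo) is not derivable from the premises, so it does not yield O(¬record_deed).
So O(¬record_deed) is not derivable, and the apparent clash with O(record_deed) does not arise.
A world satisfying every obligation exists (e.g. audit_complaint=false, authorize_certificate=true, delete_memo=true, escrow_dataset=false, hold_funds=true, issue_warning=true, record_deed=true, redact_receipt=false, report_consent=true, sign_evidence=false, vacate_premises=false, waive_roster=false); no atom is both obligatory and forbidden, so the set is consistent.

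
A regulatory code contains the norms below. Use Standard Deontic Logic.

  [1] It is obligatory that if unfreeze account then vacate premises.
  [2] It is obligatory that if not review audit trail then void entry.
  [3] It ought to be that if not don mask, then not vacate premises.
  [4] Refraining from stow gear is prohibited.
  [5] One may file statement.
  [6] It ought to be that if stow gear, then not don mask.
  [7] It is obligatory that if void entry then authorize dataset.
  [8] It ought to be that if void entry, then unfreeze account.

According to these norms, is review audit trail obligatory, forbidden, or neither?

Obligatory

F(¬stow_gear) at premise 4 means O(stow_gear).
With premise 6, O(stow_gear → ¬don_mask), the K-axiom yields O(¬don_mask).
Applying K to premise 3 (O(¬don_mask → ¬vacate_premises)) and O(¬don_mask) yields O(¬vacate_premises).
The contrapositive of premise 1 (O(unfreeze_account → vacate_premises)) is O(¬vacate_premises → ¬unfreeze_account), and O(¬vacate_premises) is already established, so O(¬unfreeze_account).
The contrapositive of premise 8 (O(void_entry → unfreeze_account)) is O(¬unfreeze_account → ¬void_entry), and O(¬unfreeze_account) is already established, so O(¬void_entry).
The contrapositive of premise 2 (O(¬review_audit_trail → void_entry)) is O(¬void_entry → review_audit_trail), and O(¬void_entry) is already established, so O(review_audit_trail).
Premises 5, 7 do not contribute to this derivation.
Hence review_audit_trail is obligatory.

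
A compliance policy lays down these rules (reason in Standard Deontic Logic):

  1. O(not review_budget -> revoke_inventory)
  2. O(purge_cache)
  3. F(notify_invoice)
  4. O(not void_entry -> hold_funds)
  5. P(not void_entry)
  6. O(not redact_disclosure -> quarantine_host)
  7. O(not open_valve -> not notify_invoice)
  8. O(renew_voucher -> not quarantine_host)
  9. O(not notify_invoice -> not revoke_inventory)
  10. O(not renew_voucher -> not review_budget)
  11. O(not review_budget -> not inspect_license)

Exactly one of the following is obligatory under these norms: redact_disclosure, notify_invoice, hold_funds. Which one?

F(notify_invoice) at premise 3 means O(not notify_invoice).
With premise 9, O(not notify_invoice -> not revoke_inventory), the K-axiom yields O(not revoke_inventory).
Premise 1 is O(not review_budget -> revoke_inventory); contrapositively O(not revoke_inventory -> review_budget). Since O(not revoke_inventory) holds, K gives O(review_budget).
The contrapositive of premise 10 (O(not renew_voucher -> not review_budget)) is O(review_budget -> renew_voucher), and O(review_budget) is already established, so O(renew_voucher).
Premise 8 is O(renew_voucher -> not quarantine_host); since O(renew_voucher), deontic closure gives O(not quarantine_host).
Premise 6 is O(not redact_disclosure -> quarantine_host); contrapositively O(not quarantine_host -> redact_disclosure). Since O(not quarantine_host) holds, K gives O(redact_disclosure).
So O(redact_disclosure) holds — redact_disclosure is obligatory. None of the other listed options is made obligatory by any chain of premises.

redact_disclosure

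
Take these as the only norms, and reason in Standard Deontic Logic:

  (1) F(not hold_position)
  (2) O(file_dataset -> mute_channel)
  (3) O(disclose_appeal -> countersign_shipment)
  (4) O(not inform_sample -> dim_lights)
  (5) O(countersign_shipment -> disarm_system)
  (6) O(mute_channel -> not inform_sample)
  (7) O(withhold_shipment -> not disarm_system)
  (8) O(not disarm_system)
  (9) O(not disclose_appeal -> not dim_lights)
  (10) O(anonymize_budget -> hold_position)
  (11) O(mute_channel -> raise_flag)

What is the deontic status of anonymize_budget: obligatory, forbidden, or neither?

Neither

Premise 10 is O(anonymize_budget -> hold_position); even if O(hold_position) held, inferring O(anonymize_budget) would be affirming the consequent — invalid.
No premise or chain of K-axiom applications forces O(anonymize_budget), and none forces O(not anonymize_budget). So anonymize_budget is neither obligatory nor forbidden under these norms.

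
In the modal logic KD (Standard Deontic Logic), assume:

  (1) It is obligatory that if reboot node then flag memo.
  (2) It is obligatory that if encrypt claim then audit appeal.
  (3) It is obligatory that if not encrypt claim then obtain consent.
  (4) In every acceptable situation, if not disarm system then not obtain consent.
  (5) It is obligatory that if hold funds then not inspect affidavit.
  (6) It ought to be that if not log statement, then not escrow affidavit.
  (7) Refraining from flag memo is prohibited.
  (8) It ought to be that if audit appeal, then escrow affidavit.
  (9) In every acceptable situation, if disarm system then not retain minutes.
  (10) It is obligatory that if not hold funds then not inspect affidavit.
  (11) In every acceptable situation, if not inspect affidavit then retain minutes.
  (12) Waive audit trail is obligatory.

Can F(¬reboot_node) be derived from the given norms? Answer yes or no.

Premise 1 is O(reboot_node → flag_memo); even if O(flag_memo) held, inferring O(reboot_node) would be affirming the consequent — invalid.
No other premise forces O(reboot_node). An ideal world satisfying every premise can still have ¬reboot_node true, so F(¬reboot_node) is not derivable.

No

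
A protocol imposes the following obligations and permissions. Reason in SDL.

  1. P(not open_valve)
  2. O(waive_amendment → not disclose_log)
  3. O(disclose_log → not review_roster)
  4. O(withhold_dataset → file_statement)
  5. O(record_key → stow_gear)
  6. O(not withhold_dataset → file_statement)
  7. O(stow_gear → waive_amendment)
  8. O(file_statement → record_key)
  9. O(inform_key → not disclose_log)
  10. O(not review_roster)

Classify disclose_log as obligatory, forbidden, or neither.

Forbidden

By case analysis on not withhold_dataset: premise 6 gives O(not withhold_dataset → file_statement) and premise 4 gives O(withhold_dataset → file_statement), so O(file_statement) either way.
Premise 8 is O(file_statement → record_key); since O(file_statement), deontic closure gives O(record_key).
With premise 5, O(record_key → stow_gear), the K-axiom yields O(stow_gear).
Premise 7 is O(stow_gear → waive_amendment); since O(stow_gear), deontic closure gives O(waive_amendment).
Applying K to premise 2 (O(waive_amendment → not disclose_log)) and O(waive_amendment) yields O(not disclose_log).
Premises 1, 3, 9, 10 do not contribute to this derivation.
Thus O(not disclose_log), which is F(disclose_log): disclose_log is forbidden.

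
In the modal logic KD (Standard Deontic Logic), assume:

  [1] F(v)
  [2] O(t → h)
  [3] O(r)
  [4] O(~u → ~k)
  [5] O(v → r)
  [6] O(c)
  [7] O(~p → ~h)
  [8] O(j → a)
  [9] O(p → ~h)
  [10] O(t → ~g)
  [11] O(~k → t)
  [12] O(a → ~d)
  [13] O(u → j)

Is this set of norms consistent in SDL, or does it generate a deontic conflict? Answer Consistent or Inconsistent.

Consistent

Premise 5 is O(v → r); even if O(r) held, inferring O(v) would be affirming the consequent — invalid.
So O(v) is not derivable, and the apparent clash with O(~v) does not arise.
A world satisfying every obligation exists (e.g. a=true, c=true, d=false, g=false, h=false, j=true, k=true, p=false, r=true, t=false, u=true, v=false); no atom is both obligatory and forbidden, so the set is consistent.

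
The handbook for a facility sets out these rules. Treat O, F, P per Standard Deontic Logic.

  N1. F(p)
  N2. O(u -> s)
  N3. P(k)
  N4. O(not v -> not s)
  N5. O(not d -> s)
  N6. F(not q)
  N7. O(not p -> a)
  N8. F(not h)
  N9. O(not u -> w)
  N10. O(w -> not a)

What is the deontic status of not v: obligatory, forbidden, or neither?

Forbidden

F(p) at premise 1 means O(not p).
From O(not p) and premise 7, O(not p -> a), we obtain O(a).
The contrapositive of premise 10 (O(w -> not a)) is O(a -> not w), and O(a) is already established, so O(not w).
Premise 9 is O(not u -> w); contrapositively O(not w -> u). Since O(not w) holds, K gives O(u).
Applying K to premise 2 (O(u -> s)) and O(u) yields O(s).
Premise 4, O(not v -> not s), contraposes to O(s -> v); with O(s) we get O(v).
Premises 3, 5, 6, 8 do not contribute to this derivation.
Thus O(v), which is F(not v): not v is forbidden.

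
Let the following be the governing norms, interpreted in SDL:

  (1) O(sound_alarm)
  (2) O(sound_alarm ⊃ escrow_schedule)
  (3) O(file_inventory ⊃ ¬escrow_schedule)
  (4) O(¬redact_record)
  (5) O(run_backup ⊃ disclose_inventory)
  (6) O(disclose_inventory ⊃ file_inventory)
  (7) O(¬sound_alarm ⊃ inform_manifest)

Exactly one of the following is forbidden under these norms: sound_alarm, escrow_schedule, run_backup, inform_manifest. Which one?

run_backup

From premise 1 we have O(sound_alarm).
With premise 2, O(sound_alarm ⊃ escrow_schedule), the K-axiom yields O(escrow_schedule).
The contrapositive of premise 3 (O(file_inventory ⊃ ¬escrow_schedule)) is O(escrow_schedule ⊃ ¬file_inventory), and O(escrow_schedule) is already established, so O(¬file_inventory).
Premise 6 is O(disclose_inventory ⊃ file_inventory); contrapositively O(¬file_inventory ⊃ ¬disclose_inventory). Since O(¬file_inventory) holds, K gives O(¬disclose_inventory).
Premise 5 is O(run_backup ⊃ disclose_inventory); contrapositively O(¬disclose_inventory ⊃ ¬run_backup). Since O(¬disclose_inventory) holds, K gives O(¬run_backup).
So O(¬run_backup) holds, i.e. run_backup is forbidden. None of the other listed options is forbidden under the premises.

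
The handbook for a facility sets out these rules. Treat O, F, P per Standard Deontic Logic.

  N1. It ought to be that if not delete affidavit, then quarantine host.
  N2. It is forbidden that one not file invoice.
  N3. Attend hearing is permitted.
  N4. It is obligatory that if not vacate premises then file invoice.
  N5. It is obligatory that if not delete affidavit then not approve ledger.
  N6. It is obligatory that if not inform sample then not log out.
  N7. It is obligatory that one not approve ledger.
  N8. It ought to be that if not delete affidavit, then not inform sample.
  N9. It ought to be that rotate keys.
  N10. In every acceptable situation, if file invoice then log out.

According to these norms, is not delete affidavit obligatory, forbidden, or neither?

Forbidden

Premise 2 is F(¬file_invoice), i.e. O(file_invoice).
With premise 10, O(file_invoice → log_out), the K-axiom yields O(log_out).
Premise 6 is O(¬inform_sample → ¬log_out); contrapositively O(log_out → inform_sample). Since O(log_out) holds, K gives O(inform_sample).
The contrapositive of premise 8 (O(¬delete_affidavit → ¬inform_sample)) is O(inform_sample → delete_affidavit), and O(inform_sample) is already established, so O(delete_affidavit).
Premises 1, 3, 4, 5, 7, 9 do not contribute to this derivation.
Thus O(delete_affidavit), which is F(¬delete_affidavit): ¬delete_affidavit is forbidden.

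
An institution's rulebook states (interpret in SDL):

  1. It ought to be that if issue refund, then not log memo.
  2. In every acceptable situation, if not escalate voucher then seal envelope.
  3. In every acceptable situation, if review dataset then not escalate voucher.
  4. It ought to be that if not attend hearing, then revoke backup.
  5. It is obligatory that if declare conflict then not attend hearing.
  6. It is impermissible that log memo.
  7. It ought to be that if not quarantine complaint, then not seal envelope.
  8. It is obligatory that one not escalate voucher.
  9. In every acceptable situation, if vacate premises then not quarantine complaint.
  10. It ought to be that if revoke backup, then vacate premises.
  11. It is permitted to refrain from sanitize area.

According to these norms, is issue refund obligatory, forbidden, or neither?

Premise 1 is O(issue_refund → ¬log_memo); even if O(¬log_memo) held, inferring O(issue_refund) would be affirming the consequent — invalid.
No premise or chain of K-axiom applications forces O(issue_refund), and none forces O(¬issue_refund). So issue_refund is neither obligatory nor forbidden under these norms.

Neither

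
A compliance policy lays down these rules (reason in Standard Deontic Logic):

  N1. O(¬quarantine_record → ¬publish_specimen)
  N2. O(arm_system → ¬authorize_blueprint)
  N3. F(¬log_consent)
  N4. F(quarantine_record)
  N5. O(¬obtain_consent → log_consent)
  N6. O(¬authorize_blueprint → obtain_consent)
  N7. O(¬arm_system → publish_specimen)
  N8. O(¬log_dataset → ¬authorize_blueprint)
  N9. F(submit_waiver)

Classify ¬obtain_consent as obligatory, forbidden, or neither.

Forbidden

Premise 4 is F(quarantine_record), i.e. O(¬quarantine_record).
Premise 1 is O(¬quarantine_record → ¬publish_specimen); since O(¬quarantine_record), deontic closure gives O(¬publish_specimen).
Premise 7, O(¬arm_system → publish_specimen), contraposes to O(¬publish_specimen → arm_system); with O(¬publish_specimen) we get O(arm_system).
From O(arm_system) and premise 2, O(arm_system → ¬authorize_blueprint), we obtain O(¬authorize_blueprint).
From O(¬authorize_blueprint) and premise 6, O(¬authorize_blueprint → obtain_consent), we obtain O(obtain_consent).
Premises 3, 5, 8, 9 do not contribute to this derivation.
Thus O(obtain_consent), which is F(¬obtain_consent): ¬obtain_consent is forbidden.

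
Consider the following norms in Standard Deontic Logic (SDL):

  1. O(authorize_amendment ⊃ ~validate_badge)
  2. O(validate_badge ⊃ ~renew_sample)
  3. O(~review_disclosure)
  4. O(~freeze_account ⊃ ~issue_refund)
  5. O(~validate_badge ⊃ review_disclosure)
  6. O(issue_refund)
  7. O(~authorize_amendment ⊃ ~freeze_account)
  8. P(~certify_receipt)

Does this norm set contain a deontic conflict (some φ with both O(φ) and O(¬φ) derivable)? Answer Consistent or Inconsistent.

Inconsistent

Premise 6 gives O(issue_refund).
Premise 4, O(~freeze_account ⊃ ~issue_refund), contraposes to O(issue_refund ⊃ freeze_account); with O(issue_refund) we get O(freeze_account).
The contrapositive of premise 7 (O(~authorize_amendment ⊃ ~freeze_account)) is O(freeze_account ⊃ authorize_amendment), and O(freeze_account) is already established, so O(authorize_amendment).
With premise 1, O(authorize_amendment ⊃ ~validate_badge), the K-axiom yields O(~validate_badge).
Premise 5 is O(~validate_badge ⊃ review_disclosure); since O(~validate_badge), deontic closure gives O(review_disclosure).
However, premise 3 gives O(~review_disclosure).
We now have both O(review_disclosure) and O(~review_disclosure) — review_disclosure is simultaneously obligatory and forbidden, violating the D-axiom.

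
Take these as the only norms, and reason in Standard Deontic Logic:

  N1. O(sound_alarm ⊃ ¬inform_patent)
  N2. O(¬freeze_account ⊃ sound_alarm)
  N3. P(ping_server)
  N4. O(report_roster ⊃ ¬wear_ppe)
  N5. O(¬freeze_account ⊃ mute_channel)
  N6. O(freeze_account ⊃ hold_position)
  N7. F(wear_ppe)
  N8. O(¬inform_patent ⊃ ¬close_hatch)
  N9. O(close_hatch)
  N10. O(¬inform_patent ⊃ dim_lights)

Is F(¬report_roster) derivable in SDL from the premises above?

Premise 4 is O(report_roster ⊃ ¬wear_ppe); even if O(¬wear_ppe) held, inferring O(report_roster) would be affirming the consequent — invalid.
No other premise forces O(report_roster). An ideal world satisfying every premise can still have ¬report_roster true, so F(¬report_roster) is not derivable.

No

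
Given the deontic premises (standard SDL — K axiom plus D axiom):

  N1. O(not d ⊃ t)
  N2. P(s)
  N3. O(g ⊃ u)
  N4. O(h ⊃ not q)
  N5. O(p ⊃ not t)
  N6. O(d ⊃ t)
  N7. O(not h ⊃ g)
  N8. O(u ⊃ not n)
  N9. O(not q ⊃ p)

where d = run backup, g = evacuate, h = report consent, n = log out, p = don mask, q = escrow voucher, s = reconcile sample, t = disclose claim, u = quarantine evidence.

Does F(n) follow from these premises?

Yes

Premises 1 and 6 are O(not d ⊃ t) and O(d ⊃ t); every ideal world satisfies not d or d, so in either case t holds — hence O(t).
The contrapositive of premise 5 (O(p ⊃ not t)) is O(t ⊃ not p), and O(t) is already established, so O(not p).
The contrapositive of premise 9 (O(not q ⊃ p)) is O(not p ⊃ q), and O(not p) is already established, so O(q).
Premise 4, O(h ⊃ not q), contraposes to O(q ⊃ not h); with O(q) we get O(not h).
Applying K to premise 7 (O(not h ⊃ g)) and O(not h) yields O(g).
From O(g) and premise 3, O(g ⊃ u), we obtain O(u).
Premise 8 is O(u ⊃ not n); since O(u), deontic closure gives O(not n).
Premise 2 does not contribute to this derivation.
So O(not n) holds, i.e. F(n). The claim follows.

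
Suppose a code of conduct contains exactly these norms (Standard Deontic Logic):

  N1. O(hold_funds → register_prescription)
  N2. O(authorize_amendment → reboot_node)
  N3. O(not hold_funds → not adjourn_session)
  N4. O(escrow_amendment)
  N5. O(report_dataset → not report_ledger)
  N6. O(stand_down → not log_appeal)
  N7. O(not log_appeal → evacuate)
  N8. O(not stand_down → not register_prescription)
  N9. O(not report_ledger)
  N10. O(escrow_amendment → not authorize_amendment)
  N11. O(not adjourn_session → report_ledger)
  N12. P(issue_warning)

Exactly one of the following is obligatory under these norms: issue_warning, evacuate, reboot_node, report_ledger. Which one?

Premise 9 states O(not report_ledger) outright.
Premise 11 is O(not adjourn_session → report_ledger); contrapositively O(not report_ledger → adjourn_session). Since O(not report_ledger) holds, K gives O(adjourn_session).
The contrapositive of premise 3 (O(not hold_funds → not adjourn_session)) is O(adjourn_session → hold_funds), and O(adjourn_session) is already established, so O(hold_funds).
From O(hold_funds) and premise 1, O(hold_funds → register_prescription), we obtain O(register_prescription).
Premise 8, O(not stand_down → not register_prescription), contraposes to O(register_prescription → stand_down); with O(register_prescription) we get O(stand_down).
From O(stand_down) and premise 6, O(stand_down → not log_appeal), we obtain O(not log_appeal).
Premise 7 is O(not log_appeal → evacuate); since O(not log_appeal), deontic closure gives O(evacuate).
So O(evacuate) holds — evacuate is obligatory. None of the other listed options is made obligatory by any chain of premises.

evacuate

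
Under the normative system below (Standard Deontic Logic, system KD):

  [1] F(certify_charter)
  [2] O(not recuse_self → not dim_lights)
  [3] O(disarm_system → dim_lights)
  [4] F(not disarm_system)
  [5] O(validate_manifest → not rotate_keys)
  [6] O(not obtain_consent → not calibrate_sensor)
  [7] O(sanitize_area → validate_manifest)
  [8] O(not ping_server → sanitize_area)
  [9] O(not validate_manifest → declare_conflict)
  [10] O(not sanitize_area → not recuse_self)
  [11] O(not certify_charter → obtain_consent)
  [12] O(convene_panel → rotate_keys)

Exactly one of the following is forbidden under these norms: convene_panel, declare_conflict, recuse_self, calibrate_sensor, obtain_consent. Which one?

convene_panel

Premise 4 is F(not disarm_system), i.e. O(disarm_system).
From O(disarm_system) and premise 3, O(disarm_system → dim_lights), we obtain O(dim_lights).
The contrapositive of premise 2 (O(not recuse_self → not dim_lights)) is O(dim_lights → recuse_self), and O(dim_lights) is already established, so O(recuse_self).
Premise 10, O(not sanitize_area → not recuse_self), contraposes to O(recuse_self → sanitize_area); with O(recuse_self) we get O(sanitize_area).
Premise 7 is O(sanitize_area → validate_manifest); since O(sanitize_area), deontic closure gives O(validate_manifest).
Applying K to premise 5 (O(validate_manifest → not rotate_keys)) and O(validate_manifest) yields O(not rotate_keys).
Premise 12 is O(convene_panel → rotate_keys); contrapositively O(not rotate_keys → not convene_panel). Since O(not rotate_keys) holds, K gives O(not convene_panel).
So O(not convene_panel) holds, i.e. convene_panel is forbidden. None of the other listed options is forbidden under the premises.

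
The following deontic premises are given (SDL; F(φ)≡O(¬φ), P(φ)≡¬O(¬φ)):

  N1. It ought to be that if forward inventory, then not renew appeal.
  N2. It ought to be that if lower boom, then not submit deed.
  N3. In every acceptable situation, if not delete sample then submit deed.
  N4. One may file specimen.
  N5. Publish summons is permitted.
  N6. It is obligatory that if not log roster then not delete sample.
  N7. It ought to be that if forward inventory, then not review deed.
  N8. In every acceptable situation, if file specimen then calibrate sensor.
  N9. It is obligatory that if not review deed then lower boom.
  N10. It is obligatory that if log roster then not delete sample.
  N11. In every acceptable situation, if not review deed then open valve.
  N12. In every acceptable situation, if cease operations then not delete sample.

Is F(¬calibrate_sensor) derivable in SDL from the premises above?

Premise 8 is O(file_specimen → calibrate_sensor), but O(file_specimen) is not derivable from the premises (the permission P(file_specimen) asserts only ¬O(¬file_specimen), not O(file_specimen)), so it does not yield O(calibrate_sensor).
No other premise forces O(calibrate_sensor). An ideal world satisfying every premise can still have ¬calibrate_sensor true, so F(¬calibrate_sensor) is not derivable.

No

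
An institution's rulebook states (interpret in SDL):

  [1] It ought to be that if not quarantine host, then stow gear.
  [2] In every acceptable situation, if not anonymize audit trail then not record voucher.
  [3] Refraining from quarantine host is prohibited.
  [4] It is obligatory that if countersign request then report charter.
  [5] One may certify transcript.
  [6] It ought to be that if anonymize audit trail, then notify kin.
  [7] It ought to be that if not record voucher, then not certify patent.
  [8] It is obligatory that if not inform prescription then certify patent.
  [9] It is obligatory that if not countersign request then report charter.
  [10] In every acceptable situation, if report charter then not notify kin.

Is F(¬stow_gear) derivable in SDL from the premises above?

Premise 1 is O(¬quarantine_host → stow_gear), but O(¬quarantine_host) is not derivable from the premises, so it does not yield O(stow_gear).
No other premise forces O(stow_gear). An ideal world satisfying every premise can still have ¬stow_gear true, so F(¬stow_gear) is not derivable.

No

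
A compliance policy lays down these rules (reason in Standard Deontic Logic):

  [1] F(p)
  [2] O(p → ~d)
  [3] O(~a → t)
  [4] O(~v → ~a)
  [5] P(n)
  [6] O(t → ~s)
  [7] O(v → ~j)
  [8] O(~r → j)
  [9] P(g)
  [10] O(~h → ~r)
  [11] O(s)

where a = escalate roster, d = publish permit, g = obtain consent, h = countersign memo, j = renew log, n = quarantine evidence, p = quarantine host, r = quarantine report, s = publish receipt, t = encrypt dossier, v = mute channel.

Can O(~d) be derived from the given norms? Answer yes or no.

No

Premise 2 is O(p → ~d), but O(p) is not derivable from the premises, so it does not yield O(~d).
No other premise forces O(~d). An ideal world satisfying every premise can still have ~d false, so O(~d) is not derivable.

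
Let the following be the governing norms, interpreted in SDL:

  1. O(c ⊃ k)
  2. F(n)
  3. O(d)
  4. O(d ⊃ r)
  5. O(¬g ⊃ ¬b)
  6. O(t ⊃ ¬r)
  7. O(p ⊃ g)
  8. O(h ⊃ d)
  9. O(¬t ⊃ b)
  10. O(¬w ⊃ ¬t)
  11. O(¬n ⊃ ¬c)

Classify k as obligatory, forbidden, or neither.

Premise 1 is O(c ⊃ k), but O(c) is not derivable from the premises, so it does not yield O(k).
No premise or chain of K-axiom applications forces O(k), and none forces O(¬k). So k is neither obligatory nor forbidden under these norms.

Neither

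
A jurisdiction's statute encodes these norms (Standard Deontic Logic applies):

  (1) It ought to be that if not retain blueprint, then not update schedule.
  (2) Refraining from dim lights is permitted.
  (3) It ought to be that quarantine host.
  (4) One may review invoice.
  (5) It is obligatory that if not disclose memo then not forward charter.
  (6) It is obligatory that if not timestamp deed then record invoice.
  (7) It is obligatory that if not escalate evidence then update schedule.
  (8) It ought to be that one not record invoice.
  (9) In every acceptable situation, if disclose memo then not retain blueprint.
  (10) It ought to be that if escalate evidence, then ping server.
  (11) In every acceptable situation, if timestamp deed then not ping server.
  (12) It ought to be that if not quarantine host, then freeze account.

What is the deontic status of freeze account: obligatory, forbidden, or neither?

Premise 12 is O(¬quarantine_host → freeze_account), but O(¬quarantine_host) is not derivable from the premises, so it does not yield O(freeze_account).
No premise or chain of K-axiom applications forces O(freeze_account), and none forces O(¬freeze_account). So freeze_account is neither obligatory nor forbidden under these norms.

Neither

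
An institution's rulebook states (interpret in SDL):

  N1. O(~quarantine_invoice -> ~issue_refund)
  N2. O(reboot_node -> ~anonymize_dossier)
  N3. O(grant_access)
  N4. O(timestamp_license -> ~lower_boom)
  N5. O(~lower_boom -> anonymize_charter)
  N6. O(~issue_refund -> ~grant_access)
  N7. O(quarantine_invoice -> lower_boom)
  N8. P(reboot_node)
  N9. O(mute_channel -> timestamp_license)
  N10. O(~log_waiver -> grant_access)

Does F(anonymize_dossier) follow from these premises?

Premise 2 is O(reboot_node -> ~anonymize_dossier), but O(reboot_node) is not derivable from the premises (the permission P(reboot_node) asserts only ~O(~reboot_node), not O(reboot_node)), so it does not yield O(~anonymize_dossier).
No other premise forces O(~anonymize_dossier). An ideal world satisfying every premise can still have anonymize_dossier true, so F(anonymize_dossier) is not derivable.

No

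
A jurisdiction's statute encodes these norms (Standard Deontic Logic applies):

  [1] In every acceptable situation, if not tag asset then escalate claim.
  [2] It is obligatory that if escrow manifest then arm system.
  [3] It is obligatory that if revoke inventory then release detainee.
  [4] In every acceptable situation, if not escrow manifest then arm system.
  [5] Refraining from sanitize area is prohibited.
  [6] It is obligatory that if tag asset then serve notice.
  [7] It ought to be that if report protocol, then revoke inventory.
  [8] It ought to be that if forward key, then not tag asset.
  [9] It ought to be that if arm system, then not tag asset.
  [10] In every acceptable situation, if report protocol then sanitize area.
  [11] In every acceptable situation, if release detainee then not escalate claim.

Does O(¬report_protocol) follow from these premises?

By case analysis on escrow_manifest: premise 2 gives O(escrow_manifest → arm_system) and premise 4 gives O(¬escrow_manifest → arm_system), so O(arm_system) either way.
With premise 9, O(arm_system → ¬tag_asset), the K-axiom yields O(¬tag_asset).
Premise 1 is O(¬tag_asset → escalate_claim); since O(¬tag_asset), deontic closure gives O(escalate_claim).
Premise 11 is O(release_detainee → ¬escalate_claim); contrapositively O(escalate_claim → ¬release_detainee). Since O(escalate_claim) holds, K gives O(¬release_detainee).
Premise 3, O(revoke_inventory → release_detainee), contraposes to O(¬release_detainee → ¬revoke_inventory); with O(¬release_detainee) we get O(¬revoke_inventory).
Premise 7, O(report_protocol → revoke_inventory), contraposes to O(¬revoke_inventory → ¬report_protocol); with O(¬revoke_inventory) we get O(¬report_protocol).
Premises 5, 6, 8, 10 do not contribute to this derivation.
So O(¬report_protocol) follows.

Yes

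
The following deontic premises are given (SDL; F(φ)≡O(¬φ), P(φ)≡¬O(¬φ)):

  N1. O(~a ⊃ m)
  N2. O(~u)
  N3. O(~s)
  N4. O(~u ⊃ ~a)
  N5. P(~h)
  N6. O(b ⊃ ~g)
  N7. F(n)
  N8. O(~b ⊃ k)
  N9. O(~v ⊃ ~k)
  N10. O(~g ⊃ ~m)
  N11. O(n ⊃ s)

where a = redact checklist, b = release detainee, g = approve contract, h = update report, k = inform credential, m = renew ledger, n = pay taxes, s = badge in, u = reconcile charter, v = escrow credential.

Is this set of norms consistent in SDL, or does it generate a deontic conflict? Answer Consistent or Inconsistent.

Premise 11 is O(n ⊃ s), but O(n) is not derivable from the premises, so it does not yield O(s).
So O(s) is not derivable, and the apparent clash with O(~s) does not arise.
A world satisfying every obligation exists (e.g. a=false, b=false, g=true, h=false, k=true, m=true, n=false, s=false, u=false, v=true); no atom is both obligatory and forbidden, so the set is consistent.

Consistent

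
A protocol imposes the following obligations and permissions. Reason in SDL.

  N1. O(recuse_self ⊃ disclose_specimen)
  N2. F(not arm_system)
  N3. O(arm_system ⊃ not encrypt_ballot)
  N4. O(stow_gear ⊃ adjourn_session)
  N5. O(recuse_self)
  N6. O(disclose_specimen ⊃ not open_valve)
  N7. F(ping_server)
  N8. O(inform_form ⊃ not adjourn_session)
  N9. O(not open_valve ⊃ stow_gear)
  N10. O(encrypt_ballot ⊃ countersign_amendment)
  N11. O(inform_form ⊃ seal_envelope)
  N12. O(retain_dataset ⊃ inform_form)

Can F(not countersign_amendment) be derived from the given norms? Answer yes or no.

Premise 10 is O(encrypt_ballot ⊃ countersign_amendment), but O(encrypt_ballot) is not derivable from the premises, so it does not yield O(countersign_amendment).
No other premise forces O(countersign_amendment). An ideal world satisfying every premise can still have not countersign_amendment true, so F(not countersign_amendment) is not derivable.

No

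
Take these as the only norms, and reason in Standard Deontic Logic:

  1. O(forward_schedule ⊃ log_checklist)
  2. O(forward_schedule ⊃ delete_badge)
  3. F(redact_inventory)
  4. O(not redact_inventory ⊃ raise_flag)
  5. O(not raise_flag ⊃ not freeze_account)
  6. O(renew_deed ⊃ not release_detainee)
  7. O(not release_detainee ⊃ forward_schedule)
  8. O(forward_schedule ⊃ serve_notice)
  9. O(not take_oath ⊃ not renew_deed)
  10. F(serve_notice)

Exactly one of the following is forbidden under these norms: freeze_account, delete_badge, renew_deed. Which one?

Premise 10 is F(serve_notice), i.e. O(not serve_notice).
Premise 8, O(forward_schedule ⊃ serve_notice), contraposes to O(not serve_notice ⊃ not forward_schedule); with O(not serve_notice) we get O(not forward_schedule).
The contrapositive of premise 7 (O(not release_detainee ⊃ forward_schedule)) is O(not forward_schedule ⊃ release_detainee), and O(not forward_schedule) is already established, so O(release_detainee).
Premise 6, O(renew_deed ⊃ not release_detainee), contraposes to O(release_detainee ⊃ not renew_deed); with O(release_detainee) we get O(not renew_deed).
So O(not renew_deed) holds, i.e. renew_deed is forbidden. None of the other listed options is forbidden under the premises.

renew_deed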